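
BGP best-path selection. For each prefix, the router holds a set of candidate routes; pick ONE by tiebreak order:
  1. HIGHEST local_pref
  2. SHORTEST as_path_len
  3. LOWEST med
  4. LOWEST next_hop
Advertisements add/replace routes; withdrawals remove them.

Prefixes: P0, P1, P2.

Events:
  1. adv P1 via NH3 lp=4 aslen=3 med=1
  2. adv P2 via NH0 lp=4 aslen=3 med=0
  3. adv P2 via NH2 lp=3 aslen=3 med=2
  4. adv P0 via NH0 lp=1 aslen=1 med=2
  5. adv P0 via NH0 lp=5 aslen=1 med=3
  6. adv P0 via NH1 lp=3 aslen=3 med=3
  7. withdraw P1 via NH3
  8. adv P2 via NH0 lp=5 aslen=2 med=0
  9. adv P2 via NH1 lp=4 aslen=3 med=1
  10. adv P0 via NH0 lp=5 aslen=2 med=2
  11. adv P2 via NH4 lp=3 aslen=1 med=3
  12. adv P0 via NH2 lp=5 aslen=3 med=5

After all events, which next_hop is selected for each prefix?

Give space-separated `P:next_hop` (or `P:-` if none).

Answer: P0:NH0 P1:- P2:NH0

Derivation:
Op 1: best P0=- P1=NH3 P2=-
Op 2: best P0=- P1=NH3 P2=NH0
Op 3: best P0=- P1=NH3 P2=NH0
Op 4: best P0=NH0 P1=NH3 P2=NH0
Op 5: best P0=NH0 P1=NH3 P2=NH0
Op 6: best P0=NH0 P1=NH3 P2=NH0
Op 7: best P0=NH0 P1=- P2=NH0
Op 8: best P0=NH0 P1=- P2=NH0
Op 9: best P0=NH0 P1=- P2=NH0
Op 10: best P0=NH0 P1=- P2=NH0
Op 11: best P0=NH0 P1=- P2=NH0
Op 12: best P0=NH0 P1=- P2=NH0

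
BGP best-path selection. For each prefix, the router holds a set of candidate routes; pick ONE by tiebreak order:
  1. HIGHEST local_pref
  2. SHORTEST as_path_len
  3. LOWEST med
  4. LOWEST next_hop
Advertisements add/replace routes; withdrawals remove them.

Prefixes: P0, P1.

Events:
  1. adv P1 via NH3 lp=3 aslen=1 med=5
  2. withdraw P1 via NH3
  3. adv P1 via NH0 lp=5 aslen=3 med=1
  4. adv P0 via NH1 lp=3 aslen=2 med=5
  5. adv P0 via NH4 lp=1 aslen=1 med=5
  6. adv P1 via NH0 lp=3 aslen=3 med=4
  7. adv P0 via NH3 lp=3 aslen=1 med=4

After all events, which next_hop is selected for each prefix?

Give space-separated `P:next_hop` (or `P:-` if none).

Op 1: best P0=- P1=NH3
Op 2: best P0=- P1=-
Op 3: best P0=- P1=NH0
Op 4: best P0=NH1 P1=NH0
Op 5: best P0=NH1 P1=NH0
Op 6: best P0=NH1 P1=NH0
Op 7: best P0=NH3 P1=NH0

Answer: P0:NH3 P1:NH0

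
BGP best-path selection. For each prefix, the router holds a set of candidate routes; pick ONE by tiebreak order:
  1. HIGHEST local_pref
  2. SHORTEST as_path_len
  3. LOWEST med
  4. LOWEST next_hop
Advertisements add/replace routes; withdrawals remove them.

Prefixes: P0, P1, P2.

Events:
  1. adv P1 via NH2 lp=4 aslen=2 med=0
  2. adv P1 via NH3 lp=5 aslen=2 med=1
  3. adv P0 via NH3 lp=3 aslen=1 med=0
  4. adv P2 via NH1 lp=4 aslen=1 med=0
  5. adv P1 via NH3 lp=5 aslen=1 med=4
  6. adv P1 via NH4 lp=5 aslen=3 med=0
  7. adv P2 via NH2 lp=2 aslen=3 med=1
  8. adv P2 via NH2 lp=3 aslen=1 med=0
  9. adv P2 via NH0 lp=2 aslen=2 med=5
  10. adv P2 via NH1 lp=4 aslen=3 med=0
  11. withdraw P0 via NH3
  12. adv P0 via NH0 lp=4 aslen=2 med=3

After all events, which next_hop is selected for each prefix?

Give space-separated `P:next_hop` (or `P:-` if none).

Answer: P0:NH0 P1:NH3 P2:NH1

Derivation:
Op 1: best P0=- P1=NH2 P2=-
Op 2: best P0=- P1=NH3 P2=-
Op 3: best P0=NH3 P1=NH3 P2=-
Op 4: best P0=NH3 P1=NH3 P2=NH1
Op 5: best P0=NH3 P1=NH3 P2=NH1
Op 6: best P0=NH3 P1=NH3 P2=NH1
Op 7: best P0=NH3 P1=NH3 P2=NH1
Op 8: best P0=NH3 P1=NH3 P2=NH1
Op 9: best P0=NH3 P1=NH3 P2=NH1
Op 10: best P0=NH3 P1=NH3 P2=NH1
Op 11: best P0=- P1=NH3 P2=NH1
Op 12: best P0=NH0 P1=NH3 P2=NH1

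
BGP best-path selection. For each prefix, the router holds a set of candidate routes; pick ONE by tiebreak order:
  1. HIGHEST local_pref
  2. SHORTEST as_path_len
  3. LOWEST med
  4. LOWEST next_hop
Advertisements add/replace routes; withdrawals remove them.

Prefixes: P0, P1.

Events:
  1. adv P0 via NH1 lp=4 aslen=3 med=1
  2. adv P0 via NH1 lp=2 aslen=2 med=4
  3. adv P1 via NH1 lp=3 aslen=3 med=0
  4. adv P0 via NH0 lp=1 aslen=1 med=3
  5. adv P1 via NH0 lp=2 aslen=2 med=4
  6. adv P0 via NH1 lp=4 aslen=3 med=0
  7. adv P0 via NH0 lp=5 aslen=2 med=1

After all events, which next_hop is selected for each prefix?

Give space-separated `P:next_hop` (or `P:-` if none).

Answer: P0:NH0 P1:NH1

Derivation:
Op 1: best P0=NH1 P1=-
Op 2: best P0=NH1 P1=-
Op 3: best P0=NH1 P1=NH1
Op 4: best P0=NH1 P1=NH1
Op 5: best P0=NH1 P1=NH1
Op 6: best P0=NH1 P1=NH1
Op 7: best P0=NH0 P1=NH1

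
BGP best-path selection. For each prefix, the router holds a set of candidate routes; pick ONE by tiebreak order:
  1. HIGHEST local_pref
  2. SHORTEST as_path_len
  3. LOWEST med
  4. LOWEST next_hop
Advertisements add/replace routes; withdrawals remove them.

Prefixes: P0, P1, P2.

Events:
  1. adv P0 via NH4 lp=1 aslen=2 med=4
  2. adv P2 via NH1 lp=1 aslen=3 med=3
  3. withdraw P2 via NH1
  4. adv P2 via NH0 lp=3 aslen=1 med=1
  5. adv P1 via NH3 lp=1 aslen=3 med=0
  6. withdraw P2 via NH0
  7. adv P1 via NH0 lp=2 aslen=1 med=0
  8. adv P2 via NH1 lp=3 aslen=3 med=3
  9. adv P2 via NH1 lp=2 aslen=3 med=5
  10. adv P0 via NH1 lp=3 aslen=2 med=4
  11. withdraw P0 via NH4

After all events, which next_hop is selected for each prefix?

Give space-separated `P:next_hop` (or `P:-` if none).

Op 1: best P0=NH4 P1=- P2=-
Op 2: best P0=NH4 P1=- P2=NH1
Op 3: best P0=NH4 P1=- P2=-
Op 4: best P0=NH4 P1=- P2=NH0
Op 5: best P0=NH4 P1=NH3 P2=NH0
Op 6: best P0=NH4 P1=NH3 P2=-
Op 7: best P0=NH4 P1=NH0 P2=-
Op 8: best P0=NH4 P1=NH0 P2=NH1
Op 9: best P0=NH4 P1=NH0 P2=NH1
Op 10: best P0=NH1 P1=NH0 P2=NH1
Op 11: best P0=NH1 P1=NH0 P2=NH1

Answer: P0:NH1 P1:NH0 P2:NH1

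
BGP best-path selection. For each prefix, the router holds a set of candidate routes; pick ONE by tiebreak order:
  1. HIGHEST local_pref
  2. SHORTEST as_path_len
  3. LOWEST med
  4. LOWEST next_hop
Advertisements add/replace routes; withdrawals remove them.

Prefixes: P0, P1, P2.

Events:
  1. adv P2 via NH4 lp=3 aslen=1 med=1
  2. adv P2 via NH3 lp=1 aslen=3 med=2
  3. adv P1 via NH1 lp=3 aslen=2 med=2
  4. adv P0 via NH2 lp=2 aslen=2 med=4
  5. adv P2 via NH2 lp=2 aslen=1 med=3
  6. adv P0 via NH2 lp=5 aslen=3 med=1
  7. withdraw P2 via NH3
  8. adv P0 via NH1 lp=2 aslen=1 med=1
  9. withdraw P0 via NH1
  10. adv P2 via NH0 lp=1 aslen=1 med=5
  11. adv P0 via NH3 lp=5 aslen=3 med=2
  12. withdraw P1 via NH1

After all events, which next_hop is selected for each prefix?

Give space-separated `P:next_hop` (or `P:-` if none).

Answer: P0:NH2 P1:- P2:NH4

Derivation:
Op 1: best P0=- P1=- P2=NH4
Op 2: best P0=- P1=- P2=NH4
Op 3: best P0=- P1=NH1 P2=NH4
Op 4: best P0=NH2 P1=NH1 P2=NH4
Op 5: best P0=NH2 P1=NH1 P2=NH4
Op 6: best P0=NH2 P1=NH1 P2=NH4
Op 7: best P0=NH2 P1=NH1 P2=NH4
Op 8: best P0=NH2 P1=NH1 P2=NH4
Op 9: best P0=NH2 P1=NH1 P2=NH4
Op 10: best P0=NH2 P1=NH1 P2=NH4
Op 11: best P0=NH2 P1=NH1 P2=NH4
Op 12: best P0=NH2 P1=- P2=NH4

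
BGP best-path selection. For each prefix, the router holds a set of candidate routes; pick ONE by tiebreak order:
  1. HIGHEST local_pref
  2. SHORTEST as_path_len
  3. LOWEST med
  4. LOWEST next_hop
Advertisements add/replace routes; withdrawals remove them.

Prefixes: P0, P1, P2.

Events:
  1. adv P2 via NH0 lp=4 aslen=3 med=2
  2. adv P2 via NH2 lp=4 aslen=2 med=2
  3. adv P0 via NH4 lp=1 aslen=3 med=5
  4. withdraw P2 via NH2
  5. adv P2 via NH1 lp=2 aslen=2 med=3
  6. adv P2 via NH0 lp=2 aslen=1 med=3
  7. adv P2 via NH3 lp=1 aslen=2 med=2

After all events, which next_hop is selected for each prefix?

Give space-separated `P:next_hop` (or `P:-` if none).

Answer: P0:NH4 P1:- P2:NH0

Derivation:
Op 1: best P0=- P1=- P2=NH0
Op 2: best P0=- P1=- P2=NH2
Op 3: best P0=NH4 P1=- P2=NH2
Op 4: best P0=NH4 P1=- P2=NH0
Op 5: best P0=NH4 P1=- P2=NH0
Op 6: best P0=NH4 P1=- P2=NH0
Op 7: best P0=NH4 P1=- P2=NH0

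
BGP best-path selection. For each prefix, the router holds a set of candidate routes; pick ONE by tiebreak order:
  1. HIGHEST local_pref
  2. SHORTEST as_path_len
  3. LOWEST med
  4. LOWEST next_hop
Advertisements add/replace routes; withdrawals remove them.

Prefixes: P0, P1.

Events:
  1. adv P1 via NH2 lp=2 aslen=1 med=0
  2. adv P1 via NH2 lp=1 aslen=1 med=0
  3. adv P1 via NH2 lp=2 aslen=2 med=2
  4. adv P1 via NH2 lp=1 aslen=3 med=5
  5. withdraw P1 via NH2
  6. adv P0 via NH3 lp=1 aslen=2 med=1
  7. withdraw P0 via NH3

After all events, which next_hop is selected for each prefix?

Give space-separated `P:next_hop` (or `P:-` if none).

Answer: P0:- P1:-

Derivation:
Op 1: best P0=- P1=NH2
Op 2: best P0=- P1=NH2
Op 3: best P0=- P1=NH2
Op 4: best P0=- P1=NH2
Op 5: best P0=- P1=-
Op 6: best P0=NH3 P1=-
Op 7: best P0=- P1=-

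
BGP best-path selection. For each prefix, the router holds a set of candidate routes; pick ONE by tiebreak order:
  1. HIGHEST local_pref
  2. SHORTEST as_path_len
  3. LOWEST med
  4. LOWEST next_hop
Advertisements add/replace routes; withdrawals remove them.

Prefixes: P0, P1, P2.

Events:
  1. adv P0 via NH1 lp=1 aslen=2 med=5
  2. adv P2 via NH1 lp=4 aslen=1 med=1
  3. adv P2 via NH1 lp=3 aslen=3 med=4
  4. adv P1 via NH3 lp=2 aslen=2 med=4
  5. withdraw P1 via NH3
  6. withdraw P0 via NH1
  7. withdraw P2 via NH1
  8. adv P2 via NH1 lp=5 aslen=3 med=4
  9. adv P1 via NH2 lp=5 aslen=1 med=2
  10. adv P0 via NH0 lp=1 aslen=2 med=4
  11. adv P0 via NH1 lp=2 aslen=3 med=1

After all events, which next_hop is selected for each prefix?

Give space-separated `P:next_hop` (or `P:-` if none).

Answer: P0:NH1 P1:NH2 P2:NH1

Derivation:
Op 1: best P0=NH1 P1=- P2=-
Op 2: best P0=NH1 P1=- P2=NH1
Op 3: best P0=NH1 P1=- P2=NH1
Op 4: best P0=NH1 P1=NH3 P2=NH1
Op 5: best P0=NH1 P1=- P2=NH1
Op 6: best P0=- P1=- P2=NH1
Op 7: best P0=- P1=- P2=-
Op 8: best P0=- P1=- P2=NH1
Op 9: best P0=- P1=NH2 P2=NH1
Op 10: best P0=NH0 P1=NH2 P2=NH1
Op 11: best P0=NH1 P1=NH2 P2=NH1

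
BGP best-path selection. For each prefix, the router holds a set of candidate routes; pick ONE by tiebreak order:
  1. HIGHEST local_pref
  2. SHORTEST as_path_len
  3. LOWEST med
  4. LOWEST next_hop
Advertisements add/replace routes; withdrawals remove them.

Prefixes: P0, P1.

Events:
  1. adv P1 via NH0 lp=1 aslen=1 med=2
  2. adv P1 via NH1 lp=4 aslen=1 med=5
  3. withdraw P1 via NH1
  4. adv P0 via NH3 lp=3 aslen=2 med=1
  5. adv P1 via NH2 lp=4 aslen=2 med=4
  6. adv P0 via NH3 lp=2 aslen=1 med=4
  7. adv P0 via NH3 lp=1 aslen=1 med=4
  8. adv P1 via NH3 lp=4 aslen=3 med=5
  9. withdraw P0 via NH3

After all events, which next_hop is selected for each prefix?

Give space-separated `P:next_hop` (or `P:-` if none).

Answer: P0:- P1:NH2

Derivation:
Op 1: best P0=- P1=NH0
Op 2: best P0=- P1=NH1
Op 3: best P0=- P1=NH0
Op 4: best P0=NH3 P1=NH0
Op 5: best P0=NH3 P1=NH2
Op 6: best P0=NH3 P1=NH2
Op 7: best P0=NH3 P1=NH2
Op 8: best P0=NH3 P1=NH2
Op 9: best P0=- P1=NH2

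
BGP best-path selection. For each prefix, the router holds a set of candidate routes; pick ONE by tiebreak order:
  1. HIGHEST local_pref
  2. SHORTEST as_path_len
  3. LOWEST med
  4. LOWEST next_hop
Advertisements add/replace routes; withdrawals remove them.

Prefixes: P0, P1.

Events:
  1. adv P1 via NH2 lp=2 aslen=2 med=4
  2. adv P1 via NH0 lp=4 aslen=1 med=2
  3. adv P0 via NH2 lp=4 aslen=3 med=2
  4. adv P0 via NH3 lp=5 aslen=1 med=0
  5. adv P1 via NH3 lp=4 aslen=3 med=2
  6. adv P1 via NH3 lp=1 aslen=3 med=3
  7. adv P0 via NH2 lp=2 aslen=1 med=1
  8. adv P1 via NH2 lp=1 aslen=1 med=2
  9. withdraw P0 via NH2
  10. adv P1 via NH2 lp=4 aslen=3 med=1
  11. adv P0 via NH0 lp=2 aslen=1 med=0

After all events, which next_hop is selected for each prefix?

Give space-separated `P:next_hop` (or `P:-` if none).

Op 1: best P0=- P1=NH2
Op 2: best P0=- P1=NH0
Op 3: best P0=NH2 P1=NH0
Op 4: best P0=NH3 P1=NH0
Op 5: best P0=NH3 P1=NH0
Op 6: best P0=NH3 P1=NH0
Op 7: best P0=NH3 P1=NH0
Op 8: best P0=NH3 P1=NH0
Op 9: best P0=NH3 P1=NH0
Op 10: best P0=NH3 P1=NH0
Op 11: best P0=NH3 P1=NH0

Answer: P0:NH3 P1:NH0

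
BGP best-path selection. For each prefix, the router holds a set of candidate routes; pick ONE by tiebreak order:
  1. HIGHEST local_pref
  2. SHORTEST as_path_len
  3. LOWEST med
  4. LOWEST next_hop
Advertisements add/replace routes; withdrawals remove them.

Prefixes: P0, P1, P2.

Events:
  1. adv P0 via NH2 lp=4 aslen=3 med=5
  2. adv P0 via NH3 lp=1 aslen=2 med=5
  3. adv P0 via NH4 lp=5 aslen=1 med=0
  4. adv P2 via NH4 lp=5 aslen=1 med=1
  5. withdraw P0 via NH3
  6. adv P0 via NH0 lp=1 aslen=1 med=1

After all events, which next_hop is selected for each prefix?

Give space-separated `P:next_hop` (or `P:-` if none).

Op 1: best P0=NH2 P1=- P2=-
Op 2: best P0=NH2 P1=- P2=-
Op 3: best P0=NH4 P1=- P2=-
Op 4: best P0=NH4 P1=- P2=NH4
Op 5: best P0=NH4 P1=- P2=NH4
Op 6: best P0=NH4 P1=- P2=NH4

Answer: P0:NH4 P1:- P2:NH4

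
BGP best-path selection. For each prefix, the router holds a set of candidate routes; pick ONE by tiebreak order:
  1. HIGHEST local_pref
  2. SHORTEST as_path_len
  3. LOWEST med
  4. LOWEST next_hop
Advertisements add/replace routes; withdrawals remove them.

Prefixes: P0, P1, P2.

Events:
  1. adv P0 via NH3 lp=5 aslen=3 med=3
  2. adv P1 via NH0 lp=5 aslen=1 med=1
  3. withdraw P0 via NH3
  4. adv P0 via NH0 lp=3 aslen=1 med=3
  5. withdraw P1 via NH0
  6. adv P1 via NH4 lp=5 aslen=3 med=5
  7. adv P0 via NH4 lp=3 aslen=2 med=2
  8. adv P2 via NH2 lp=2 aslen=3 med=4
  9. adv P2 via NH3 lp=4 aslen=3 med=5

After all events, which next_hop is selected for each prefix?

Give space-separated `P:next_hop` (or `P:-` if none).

Op 1: best P0=NH3 P1=- P2=-
Op 2: best P0=NH3 P1=NH0 P2=-
Op 3: best P0=- P1=NH0 P2=-
Op 4: best P0=NH0 P1=NH0 P2=-
Op 5: best P0=NH0 P1=- P2=-
Op 6: best P0=NH0 P1=NH4 P2=-
Op 7: best P0=NH0 P1=NH4 P2=-
Op 8: best P0=NH0 P1=NH4 P2=NH2
Op 9: best P0=NH0 P1=NH4 P2=NH3

Answer: P0:NH0 P1:NH4 P2:NH3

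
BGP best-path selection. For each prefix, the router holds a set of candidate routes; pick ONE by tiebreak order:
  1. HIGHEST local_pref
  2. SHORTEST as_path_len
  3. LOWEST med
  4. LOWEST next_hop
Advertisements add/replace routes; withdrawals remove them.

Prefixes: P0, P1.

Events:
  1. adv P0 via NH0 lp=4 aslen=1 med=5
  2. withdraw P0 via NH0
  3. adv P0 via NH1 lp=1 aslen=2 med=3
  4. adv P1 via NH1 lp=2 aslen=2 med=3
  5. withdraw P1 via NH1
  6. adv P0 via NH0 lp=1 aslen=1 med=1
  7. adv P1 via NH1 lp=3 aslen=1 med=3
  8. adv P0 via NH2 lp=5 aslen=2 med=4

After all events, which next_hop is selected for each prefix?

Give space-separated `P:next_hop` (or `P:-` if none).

Op 1: best P0=NH0 P1=-
Op 2: best P0=- P1=-
Op 3: best P0=NH1 P1=-
Op 4: best P0=NH1 P1=NH1
Op 5: best P0=NH1 P1=-
Op 6: best P0=NH0 P1=-
Op 7: best P0=NH0 P1=NH1
Op 8: best P0=NH2 P1=NH1

Answer: P0:NH2 P1:NH1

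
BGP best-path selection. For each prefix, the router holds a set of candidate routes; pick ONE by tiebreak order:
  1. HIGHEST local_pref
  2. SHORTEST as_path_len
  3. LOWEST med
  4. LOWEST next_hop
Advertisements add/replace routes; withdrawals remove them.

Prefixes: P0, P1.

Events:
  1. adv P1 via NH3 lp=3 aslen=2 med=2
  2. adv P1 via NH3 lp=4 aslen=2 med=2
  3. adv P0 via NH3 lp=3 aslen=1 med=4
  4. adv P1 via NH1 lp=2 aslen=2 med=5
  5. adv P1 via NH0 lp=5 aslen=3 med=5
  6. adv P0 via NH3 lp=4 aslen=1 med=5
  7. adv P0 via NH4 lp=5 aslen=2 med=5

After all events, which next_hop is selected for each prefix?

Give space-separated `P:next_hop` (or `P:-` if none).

Answer: P0:NH4 P1:NH0

Derivation:
Op 1: best P0=- P1=NH3
Op 2: best P0=- P1=NH3
Op 3: best P0=NH3 P1=NH3
Op 4: best P0=NH3 P1=NH3
Op 5: best P0=NH3 P1=NH0
Op 6: best P0=NH3 P1=NH0
Op 7: best P0=NH4 P1=NH0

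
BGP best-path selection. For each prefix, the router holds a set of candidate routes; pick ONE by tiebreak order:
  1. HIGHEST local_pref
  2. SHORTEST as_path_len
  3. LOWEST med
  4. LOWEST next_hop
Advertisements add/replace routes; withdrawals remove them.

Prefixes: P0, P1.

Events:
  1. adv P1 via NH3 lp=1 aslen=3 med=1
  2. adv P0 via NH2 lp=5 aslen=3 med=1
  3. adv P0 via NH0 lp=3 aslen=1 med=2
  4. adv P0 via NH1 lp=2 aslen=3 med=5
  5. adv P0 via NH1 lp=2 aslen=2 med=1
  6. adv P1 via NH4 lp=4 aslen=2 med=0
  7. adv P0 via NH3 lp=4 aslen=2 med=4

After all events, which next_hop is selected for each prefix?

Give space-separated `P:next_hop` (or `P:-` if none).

Op 1: best P0=- P1=NH3
Op 2: best P0=NH2 P1=NH3
Op 3: best P0=NH2 P1=NH3
Op 4: best P0=NH2 P1=NH3
Op 5: best P0=NH2 P1=NH3
Op 6: best P0=NH2 P1=NH4
Op 7: best P0=NH2 P1=NH4

Answer: P0:NH2 P1:NH4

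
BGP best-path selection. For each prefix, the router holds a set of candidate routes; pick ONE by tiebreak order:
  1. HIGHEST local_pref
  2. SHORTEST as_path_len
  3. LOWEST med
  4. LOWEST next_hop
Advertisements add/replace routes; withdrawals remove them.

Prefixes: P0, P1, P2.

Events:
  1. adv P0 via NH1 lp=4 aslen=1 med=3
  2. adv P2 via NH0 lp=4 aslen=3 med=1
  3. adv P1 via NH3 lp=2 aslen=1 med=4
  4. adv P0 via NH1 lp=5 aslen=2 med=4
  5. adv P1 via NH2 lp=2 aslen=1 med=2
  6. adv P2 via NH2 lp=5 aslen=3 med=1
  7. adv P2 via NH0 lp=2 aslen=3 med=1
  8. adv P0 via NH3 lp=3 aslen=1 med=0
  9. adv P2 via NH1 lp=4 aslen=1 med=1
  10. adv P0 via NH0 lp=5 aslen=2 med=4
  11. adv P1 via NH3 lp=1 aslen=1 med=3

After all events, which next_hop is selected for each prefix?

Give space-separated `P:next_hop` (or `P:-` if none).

Op 1: best P0=NH1 P1=- P2=-
Op 2: best P0=NH1 P1=- P2=NH0
Op 3: best P0=NH1 P1=NH3 P2=NH0
Op 4: best P0=NH1 P1=NH3 P2=NH0
Op 5: best P0=NH1 P1=NH2 P2=NH0
Op 6: best P0=NH1 P1=NH2 P2=NH2
Op 7: best P0=NH1 P1=NH2 P2=NH2
Op 8: best P0=NH1 P1=NH2 P2=NH2
Op 9: best P0=NH1 P1=NH2 P2=NH2
Op 10: best P0=NH0 P1=NH2 P2=NH2
Op 11: best P0=NH0 P1=NH2 P2=NH2

Answer: P0:NH0 P1:NH2 P2:NH2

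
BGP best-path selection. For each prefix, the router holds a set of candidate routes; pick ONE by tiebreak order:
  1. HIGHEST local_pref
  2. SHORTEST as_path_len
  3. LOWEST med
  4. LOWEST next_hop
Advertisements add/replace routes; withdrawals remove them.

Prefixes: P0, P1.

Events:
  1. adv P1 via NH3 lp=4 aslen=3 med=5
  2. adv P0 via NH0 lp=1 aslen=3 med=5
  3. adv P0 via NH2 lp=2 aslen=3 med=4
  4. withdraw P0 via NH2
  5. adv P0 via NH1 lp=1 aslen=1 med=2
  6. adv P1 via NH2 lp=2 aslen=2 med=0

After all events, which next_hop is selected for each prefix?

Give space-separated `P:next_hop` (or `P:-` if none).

Answer: P0:NH1 P1:NH3

Derivation:
Op 1: best P0=- P1=NH3
Op 2: best P0=NH0 P1=NH3
Op 3: best P0=NH2 P1=NH3
Op 4: best P0=NH0 P1=NH3
Op 5: best P0=NH1 P1=NH3
Op 6: best P0=NH1 P1=NH3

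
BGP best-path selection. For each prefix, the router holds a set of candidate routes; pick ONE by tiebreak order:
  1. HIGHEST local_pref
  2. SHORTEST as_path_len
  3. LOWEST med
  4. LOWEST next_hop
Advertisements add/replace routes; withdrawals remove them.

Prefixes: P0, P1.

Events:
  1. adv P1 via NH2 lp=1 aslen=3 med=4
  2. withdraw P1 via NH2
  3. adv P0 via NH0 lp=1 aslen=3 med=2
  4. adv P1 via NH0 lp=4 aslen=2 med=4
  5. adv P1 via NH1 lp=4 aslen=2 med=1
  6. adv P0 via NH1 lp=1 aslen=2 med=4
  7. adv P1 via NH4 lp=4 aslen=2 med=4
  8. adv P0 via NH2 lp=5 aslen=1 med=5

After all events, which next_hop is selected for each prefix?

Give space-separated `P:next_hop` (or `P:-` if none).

Op 1: best P0=- P1=NH2
Op 2: best P0=- P1=-
Op 3: best P0=NH0 P1=-
Op 4: best P0=NH0 P1=NH0
Op 5: best P0=NH0 P1=NH1
Op 6: best P0=NH1 P1=NH1
Op 7: best P0=NH1 P1=NH1
Op 8: best P0=NH2 P1=NH1

Answer: P0:NH2 P1:NH1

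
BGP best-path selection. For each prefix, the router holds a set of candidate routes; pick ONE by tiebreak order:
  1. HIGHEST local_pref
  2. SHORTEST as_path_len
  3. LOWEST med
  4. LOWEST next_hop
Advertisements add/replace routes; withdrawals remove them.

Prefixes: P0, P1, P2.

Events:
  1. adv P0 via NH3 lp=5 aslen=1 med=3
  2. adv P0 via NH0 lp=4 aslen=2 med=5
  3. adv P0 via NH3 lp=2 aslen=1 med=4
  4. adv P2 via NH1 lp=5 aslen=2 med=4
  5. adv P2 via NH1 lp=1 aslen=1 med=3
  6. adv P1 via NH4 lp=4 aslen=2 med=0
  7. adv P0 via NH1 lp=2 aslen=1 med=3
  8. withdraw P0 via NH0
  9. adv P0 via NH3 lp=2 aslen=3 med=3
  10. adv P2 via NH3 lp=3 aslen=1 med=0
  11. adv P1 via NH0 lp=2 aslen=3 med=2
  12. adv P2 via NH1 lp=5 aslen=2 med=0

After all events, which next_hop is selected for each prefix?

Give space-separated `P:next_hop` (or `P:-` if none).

Op 1: best P0=NH3 P1=- P2=-
Op 2: best P0=NH3 P1=- P2=-
Op 3: best P0=NH0 P1=- P2=-
Op 4: best P0=NH0 P1=- P2=NH1
Op 5: best P0=NH0 P1=- P2=NH1
Op 6: best P0=NH0 P1=NH4 P2=NH1
Op 7: best P0=NH0 P1=NH4 P2=NH1
Op 8: best P0=NH1 P1=NH4 P2=NH1
Op 9: best P0=NH1 P1=NH4 P2=NH1
Op 10: best P0=NH1 P1=NH4 P2=NH3
Op 11: best P0=NH1 P1=NH4 P2=NH3
Op 12: best P0=NH1 P1=NH4 P2=NH1

Answer: P0:NH1 P1:NH4 P2:NH1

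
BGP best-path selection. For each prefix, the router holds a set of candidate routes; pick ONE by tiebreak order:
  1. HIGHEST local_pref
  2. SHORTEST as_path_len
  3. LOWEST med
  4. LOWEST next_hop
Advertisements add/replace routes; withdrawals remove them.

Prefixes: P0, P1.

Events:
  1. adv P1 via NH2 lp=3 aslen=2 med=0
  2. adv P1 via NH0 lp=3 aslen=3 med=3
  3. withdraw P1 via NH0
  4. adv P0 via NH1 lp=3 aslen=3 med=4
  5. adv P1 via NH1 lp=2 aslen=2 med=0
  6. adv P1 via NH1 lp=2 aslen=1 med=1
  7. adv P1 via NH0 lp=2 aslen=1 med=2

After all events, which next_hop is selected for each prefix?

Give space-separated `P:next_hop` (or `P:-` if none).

Op 1: best P0=- P1=NH2
Op 2: best P0=- P1=NH2
Op 3: best P0=- P1=NH2
Op 4: best P0=NH1 P1=NH2
Op 5: best P0=NH1 P1=NH2
Op 6: best P0=NH1 P1=NH2
Op 7: best P0=NH1 P1=NH2

Answer: P0:NH1 P1:NH2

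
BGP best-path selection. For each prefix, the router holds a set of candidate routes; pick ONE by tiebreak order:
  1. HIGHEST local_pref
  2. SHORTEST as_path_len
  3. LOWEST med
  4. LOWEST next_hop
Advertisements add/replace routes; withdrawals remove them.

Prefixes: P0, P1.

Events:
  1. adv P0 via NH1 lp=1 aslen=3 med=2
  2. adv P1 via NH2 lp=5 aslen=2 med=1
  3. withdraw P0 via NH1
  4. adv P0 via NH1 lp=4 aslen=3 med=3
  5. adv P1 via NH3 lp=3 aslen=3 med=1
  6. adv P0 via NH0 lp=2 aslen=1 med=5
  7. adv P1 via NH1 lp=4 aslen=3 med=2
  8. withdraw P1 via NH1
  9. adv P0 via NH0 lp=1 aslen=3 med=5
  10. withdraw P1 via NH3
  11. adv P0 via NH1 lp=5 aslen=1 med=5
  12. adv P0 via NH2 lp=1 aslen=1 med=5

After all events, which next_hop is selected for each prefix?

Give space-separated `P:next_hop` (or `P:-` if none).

Answer: P0:NH1 P1:NH2

Derivation:
Op 1: best P0=NH1 P1=-
Op 2: best P0=NH1 P1=NH2
Op 3: best P0=- P1=NH2
Op 4: best P0=NH1 P1=NH2
Op 5: best P0=NH1 P1=NH2
Op 6: best P0=NH1 P1=NH2
Op 7: best P0=NH1 P1=NH2
Op 8: best P0=NH1 P1=NH2
Op 9: best P0=NH1 P1=NH2
Op 10: best P0=NH1 P1=NH2
Op 11: best P0=NH1 P1=NH2
Op 12: best P0=NH1 P1=NH2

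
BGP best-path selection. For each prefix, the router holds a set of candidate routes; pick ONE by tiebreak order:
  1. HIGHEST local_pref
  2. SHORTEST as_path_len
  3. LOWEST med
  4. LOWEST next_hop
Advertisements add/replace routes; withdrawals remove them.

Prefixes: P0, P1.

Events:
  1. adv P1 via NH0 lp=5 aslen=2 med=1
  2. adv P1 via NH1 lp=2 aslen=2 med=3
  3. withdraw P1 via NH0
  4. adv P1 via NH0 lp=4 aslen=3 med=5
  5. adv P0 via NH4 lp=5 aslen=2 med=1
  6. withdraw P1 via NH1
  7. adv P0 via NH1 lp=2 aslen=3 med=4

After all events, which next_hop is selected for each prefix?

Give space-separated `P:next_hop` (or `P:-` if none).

Op 1: best P0=- P1=NH0
Op 2: best P0=- P1=NH0
Op 3: best P0=- P1=NH1
Op 4: best P0=- P1=NH0
Op 5: best P0=NH4 P1=NH0
Op 6: best P0=NH4 P1=NH0
Op 7: best P0=NH4 P1=NH0

Answer: P0:NH4 P1:NH0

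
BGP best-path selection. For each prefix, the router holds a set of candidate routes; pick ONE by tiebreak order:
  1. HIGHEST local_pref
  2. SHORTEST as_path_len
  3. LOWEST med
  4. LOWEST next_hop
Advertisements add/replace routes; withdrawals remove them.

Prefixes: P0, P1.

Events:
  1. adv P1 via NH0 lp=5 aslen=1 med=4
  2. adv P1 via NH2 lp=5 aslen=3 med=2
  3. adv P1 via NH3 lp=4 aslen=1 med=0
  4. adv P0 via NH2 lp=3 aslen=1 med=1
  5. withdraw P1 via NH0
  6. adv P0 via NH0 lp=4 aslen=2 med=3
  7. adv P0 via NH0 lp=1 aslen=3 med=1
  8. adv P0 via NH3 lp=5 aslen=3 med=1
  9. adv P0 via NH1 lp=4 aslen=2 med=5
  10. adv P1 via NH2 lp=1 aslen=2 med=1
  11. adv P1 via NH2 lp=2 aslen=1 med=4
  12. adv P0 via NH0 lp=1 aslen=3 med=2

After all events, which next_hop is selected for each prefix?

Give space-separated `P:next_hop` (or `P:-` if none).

Op 1: best P0=- P1=NH0
Op 2: best P0=- P1=NH0
Op 3: best P0=- P1=NH0
Op 4: best P0=NH2 P1=NH0
Op 5: best P0=NH2 P1=NH2
Op 6: best P0=NH0 P1=NH2
Op 7: best P0=NH2 P1=NH2
Op 8: best P0=NH3 P1=NH2
Op 9: best P0=NH3 P1=NH2
Op 10: best P0=NH3 P1=NH3
Op 11: best P0=NH3 P1=NH3
Op 12: best P0=NH3 P1=NH3

Answer: P0:NH3 P1:NH3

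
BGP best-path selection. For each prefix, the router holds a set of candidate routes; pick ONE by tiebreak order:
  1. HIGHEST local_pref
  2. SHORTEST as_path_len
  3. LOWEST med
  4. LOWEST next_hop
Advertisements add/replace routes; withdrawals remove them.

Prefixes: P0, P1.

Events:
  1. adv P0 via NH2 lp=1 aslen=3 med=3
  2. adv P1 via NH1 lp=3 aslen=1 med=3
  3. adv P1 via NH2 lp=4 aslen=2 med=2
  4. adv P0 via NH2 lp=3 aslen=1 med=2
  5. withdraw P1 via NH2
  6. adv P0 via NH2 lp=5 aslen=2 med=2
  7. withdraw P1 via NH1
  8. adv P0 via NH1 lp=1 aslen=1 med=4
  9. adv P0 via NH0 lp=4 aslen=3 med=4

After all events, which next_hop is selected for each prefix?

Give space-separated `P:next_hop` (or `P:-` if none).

Op 1: best P0=NH2 P1=-
Op 2: best P0=NH2 P1=NH1
Op 3: best P0=NH2 P1=NH2
Op 4: best P0=NH2 P1=NH2
Op 5: best P0=NH2 P1=NH1
Op 6: best P0=NH2 P1=NH1
Op 7: best P0=NH2 P1=-
Op 8: best P0=NH2 P1=-
Op 9: best P0=NH2 P1=-

Answer: P0:NH2 P1:-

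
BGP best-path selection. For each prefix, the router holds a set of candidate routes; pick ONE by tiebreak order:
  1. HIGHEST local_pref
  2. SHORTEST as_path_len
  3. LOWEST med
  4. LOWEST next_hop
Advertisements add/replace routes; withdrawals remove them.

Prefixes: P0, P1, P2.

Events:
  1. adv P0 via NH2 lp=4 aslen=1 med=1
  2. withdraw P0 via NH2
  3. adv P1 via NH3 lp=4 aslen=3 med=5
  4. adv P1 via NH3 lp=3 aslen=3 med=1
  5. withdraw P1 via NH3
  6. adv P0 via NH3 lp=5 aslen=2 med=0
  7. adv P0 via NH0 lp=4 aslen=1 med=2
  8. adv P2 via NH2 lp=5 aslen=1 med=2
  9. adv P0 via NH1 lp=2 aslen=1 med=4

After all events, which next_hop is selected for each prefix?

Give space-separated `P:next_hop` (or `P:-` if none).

Answer: P0:NH3 P1:- P2:NH2

Derivation:
Op 1: best P0=NH2 P1=- P2=-
Op 2: best P0=- P1=- P2=-
Op 3: best P0=- P1=NH3 P2=-
Op 4: best P0=- P1=NH3 P2=-
Op 5: best P0=- P1=- P2=-
Op 6: best P0=NH3 P1=- P2=-
Op 7: best P0=NH3 P1=- P2=-
Op 8: best P0=NH3 P1=- P2=NH2
Op 9: best P0=NH3 P1=- P2=NH2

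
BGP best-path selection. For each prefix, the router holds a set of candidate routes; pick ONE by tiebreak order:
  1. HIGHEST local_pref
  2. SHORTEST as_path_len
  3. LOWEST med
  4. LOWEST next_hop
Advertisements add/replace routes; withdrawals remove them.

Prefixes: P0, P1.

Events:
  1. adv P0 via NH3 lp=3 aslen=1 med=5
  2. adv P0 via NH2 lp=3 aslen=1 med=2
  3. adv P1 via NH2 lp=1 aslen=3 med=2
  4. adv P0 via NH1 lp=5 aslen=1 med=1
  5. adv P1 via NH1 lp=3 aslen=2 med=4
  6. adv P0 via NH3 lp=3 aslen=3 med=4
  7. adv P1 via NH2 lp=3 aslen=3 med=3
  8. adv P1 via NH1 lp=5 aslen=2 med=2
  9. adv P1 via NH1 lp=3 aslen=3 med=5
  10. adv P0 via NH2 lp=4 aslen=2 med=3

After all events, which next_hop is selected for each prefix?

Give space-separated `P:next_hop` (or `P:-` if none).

Op 1: best P0=NH3 P1=-
Op 2: best P0=NH2 P1=-
Op 3: best P0=NH2 P1=NH2
Op 4: best P0=NH1 P1=NH2
Op 5: best P0=NH1 P1=NH1
Op 6: best P0=NH1 P1=NH1
Op 7: best P0=NH1 P1=NH1
Op 8: best P0=NH1 P1=NH1
Op 9: best P0=NH1 P1=NH2
Op 10: best P0=NH1 P1=NH2

Answer: P0:NH1 P1:NH2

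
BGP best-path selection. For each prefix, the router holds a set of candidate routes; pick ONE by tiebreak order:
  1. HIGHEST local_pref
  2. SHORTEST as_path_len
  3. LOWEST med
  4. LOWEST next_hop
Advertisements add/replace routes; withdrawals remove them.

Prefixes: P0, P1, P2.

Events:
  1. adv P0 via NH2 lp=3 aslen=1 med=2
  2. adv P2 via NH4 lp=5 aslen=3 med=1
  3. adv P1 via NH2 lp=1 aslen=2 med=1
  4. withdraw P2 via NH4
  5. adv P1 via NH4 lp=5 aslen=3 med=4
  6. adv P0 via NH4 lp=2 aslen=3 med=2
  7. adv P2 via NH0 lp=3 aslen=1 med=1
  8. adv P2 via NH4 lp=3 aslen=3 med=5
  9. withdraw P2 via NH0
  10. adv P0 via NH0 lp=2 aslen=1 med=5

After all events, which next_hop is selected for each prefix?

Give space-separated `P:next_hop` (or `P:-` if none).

Answer: P0:NH2 P1:NH4 P2:NH4

Derivation:
Op 1: best P0=NH2 P1=- P2=-
Op 2: best P0=NH2 P1=- P2=NH4
Op 3: best P0=NH2 P1=NH2 P2=NH4
Op 4: best P0=NH2 P1=NH2 P2=-
Op 5: best P0=NH2 P1=NH4 P2=-
Op 6: best P0=NH2 P1=NH4 P2=-
Op 7: best P0=NH2 P1=NH4 P2=NH0
Op 8: best P0=NH2 P1=NH4 P2=NH0
Op 9: best P0=NH2 P1=NH4 P2=NH4
Op 10: best P0=NH2 P1=NH4 P2=NH4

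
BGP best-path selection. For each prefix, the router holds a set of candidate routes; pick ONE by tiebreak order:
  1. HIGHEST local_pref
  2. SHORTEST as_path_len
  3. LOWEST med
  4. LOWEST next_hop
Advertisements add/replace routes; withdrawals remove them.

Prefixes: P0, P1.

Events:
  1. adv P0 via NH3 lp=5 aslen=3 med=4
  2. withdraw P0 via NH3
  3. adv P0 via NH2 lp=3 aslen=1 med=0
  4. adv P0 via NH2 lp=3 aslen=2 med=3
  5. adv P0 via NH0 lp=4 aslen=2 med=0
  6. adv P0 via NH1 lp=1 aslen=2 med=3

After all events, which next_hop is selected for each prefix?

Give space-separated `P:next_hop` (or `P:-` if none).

Answer: P0:NH0 P1:-

Derivation:
Op 1: best P0=NH3 P1=-
Op 2: best P0=- P1=-
Op 3: best P0=NH2 P1=-
Op 4: best P0=NH2 P1=-
Op 5: best P0=NH0 P1=-
Op 6: best P0=NH0 P1=-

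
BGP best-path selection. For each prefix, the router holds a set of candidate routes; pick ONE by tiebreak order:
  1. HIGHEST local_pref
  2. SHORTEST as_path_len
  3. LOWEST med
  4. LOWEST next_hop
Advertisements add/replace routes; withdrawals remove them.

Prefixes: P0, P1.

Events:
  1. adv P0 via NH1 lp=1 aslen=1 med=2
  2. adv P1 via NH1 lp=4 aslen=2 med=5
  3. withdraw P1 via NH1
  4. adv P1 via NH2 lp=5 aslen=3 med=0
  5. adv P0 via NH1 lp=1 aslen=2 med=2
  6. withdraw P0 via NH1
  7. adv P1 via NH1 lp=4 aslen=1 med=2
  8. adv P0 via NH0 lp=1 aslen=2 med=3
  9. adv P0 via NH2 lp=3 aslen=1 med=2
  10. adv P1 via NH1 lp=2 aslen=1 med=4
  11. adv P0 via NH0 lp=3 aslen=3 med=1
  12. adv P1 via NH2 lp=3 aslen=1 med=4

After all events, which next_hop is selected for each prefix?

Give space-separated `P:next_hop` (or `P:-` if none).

Answer: P0:NH2 P1:NH2

Derivation:
Op 1: best P0=NH1 P1=-
Op 2: best P0=NH1 P1=NH1
Op 3: best P0=NH1 P1=-
Op 4: best P0=NH1 P1=NH2
Op 5: best P0=NH1 P1=NH2
Op 6: best P0=- P1=NH2
Op 7: best P0=- P1=NH2
Op 8: best P0=NH0 P1=NH2
Op 9: best P0=NH2 P1=NH2
Op 10: best P0=NH2 P1=NH2
Op 11: best P0=NH2 P1=NH2
Op 12: best P0=NH2 P1=NH2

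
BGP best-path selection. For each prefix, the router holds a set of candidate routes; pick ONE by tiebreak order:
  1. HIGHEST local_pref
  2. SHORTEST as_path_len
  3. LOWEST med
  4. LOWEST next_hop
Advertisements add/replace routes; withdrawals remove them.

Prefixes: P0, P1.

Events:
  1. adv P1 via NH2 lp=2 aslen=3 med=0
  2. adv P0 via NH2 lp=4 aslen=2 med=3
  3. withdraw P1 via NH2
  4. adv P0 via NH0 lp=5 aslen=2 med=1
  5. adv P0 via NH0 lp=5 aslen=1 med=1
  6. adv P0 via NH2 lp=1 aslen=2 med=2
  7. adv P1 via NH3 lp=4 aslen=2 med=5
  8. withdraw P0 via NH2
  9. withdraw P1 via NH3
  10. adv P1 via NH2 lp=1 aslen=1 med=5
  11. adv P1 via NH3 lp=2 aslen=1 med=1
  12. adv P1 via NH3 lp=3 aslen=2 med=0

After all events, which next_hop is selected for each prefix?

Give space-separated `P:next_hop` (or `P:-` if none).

Answer: P0:NH0 P1:NH3

Derivation:
Op 1: best P0=- P1=NH2
Op 2: best P0=NH2 P1=NH2
Op 3: best P0=NH2 P1=-
Op 4: best P0=NH0 P1=-
Op 5: best P0=NH0 P1=-
Op 6: best P0=NH0 P1=-
Op 7: best P0=NH0 P1=NH3
Op 8: best P0=NH0 P1=NH3
Op 9: best P0=NH0 P1=-
Op 10: best P0=NH0 P1=NH2
Op 11: best P0=NH0 P1=NH3
Op 12: best P0=NH0 P1=NH3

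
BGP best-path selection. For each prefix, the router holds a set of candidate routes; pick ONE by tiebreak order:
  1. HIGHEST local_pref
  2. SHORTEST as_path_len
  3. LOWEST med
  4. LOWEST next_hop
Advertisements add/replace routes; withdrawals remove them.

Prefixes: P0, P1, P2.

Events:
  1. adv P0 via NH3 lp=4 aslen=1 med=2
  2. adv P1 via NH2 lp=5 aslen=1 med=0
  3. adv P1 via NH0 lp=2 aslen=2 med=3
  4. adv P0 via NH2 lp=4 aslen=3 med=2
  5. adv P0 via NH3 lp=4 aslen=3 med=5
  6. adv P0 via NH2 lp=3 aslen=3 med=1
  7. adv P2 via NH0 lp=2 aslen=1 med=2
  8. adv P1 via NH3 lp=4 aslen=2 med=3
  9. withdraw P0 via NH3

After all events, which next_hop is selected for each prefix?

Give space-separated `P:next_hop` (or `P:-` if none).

Op 1: best P0=NH3 P1=- P2=-
Op 2: best P0=NH3 P1=NH2 P2=-
Op 3: best P0=NH3 P1=NH2 P2=-
Op 4: best P0=NH3 P1=NH2 P2=-
Op 5: best P0=NH2 P1=NH2 P2=-
Op 6: best P0=NH3 P1=NH2 P2=-
Op 7: best P0=NH3 P1=NH2 P2=NH0
Op 8: best P0=NH3 P1=NH2 P2=NH0
Op 9: best P0=NH2 P1=NH2 P2=NH0

Answer: P0:NH2 P1:NH2 P2:NH0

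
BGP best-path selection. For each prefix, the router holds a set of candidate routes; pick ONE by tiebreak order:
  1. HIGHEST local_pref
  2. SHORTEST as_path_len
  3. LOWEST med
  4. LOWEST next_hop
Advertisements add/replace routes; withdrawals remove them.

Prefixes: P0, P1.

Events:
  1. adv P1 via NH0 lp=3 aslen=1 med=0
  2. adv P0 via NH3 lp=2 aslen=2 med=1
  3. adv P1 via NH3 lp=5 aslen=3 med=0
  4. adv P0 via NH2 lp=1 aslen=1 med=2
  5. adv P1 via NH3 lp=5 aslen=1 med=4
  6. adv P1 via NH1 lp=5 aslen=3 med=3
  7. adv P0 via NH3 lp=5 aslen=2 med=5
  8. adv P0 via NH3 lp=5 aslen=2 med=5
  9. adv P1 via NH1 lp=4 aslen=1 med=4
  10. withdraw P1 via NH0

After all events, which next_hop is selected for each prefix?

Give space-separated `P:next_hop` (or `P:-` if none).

Answer: P0:NH3 P1:NH3

Derivation:
Op 1: best P0=- P1=NH0
Op 2: best P0=NH3 P1=NH0
Op 3: best P0=NH3 P1=NH3
Op 4: best P0=NH3 P1=NH3
Op 5: best P0=NH3 P1=NH3
Op 6: best P0=NH3 P1=NH3
Op 7: best P0=NH3 P1=NH3
Op 8: best P0=NH3 P1=NH3
Op 9: best P0=NH3 P1=NH3
Op 10: best P0=NH3 P1=NH3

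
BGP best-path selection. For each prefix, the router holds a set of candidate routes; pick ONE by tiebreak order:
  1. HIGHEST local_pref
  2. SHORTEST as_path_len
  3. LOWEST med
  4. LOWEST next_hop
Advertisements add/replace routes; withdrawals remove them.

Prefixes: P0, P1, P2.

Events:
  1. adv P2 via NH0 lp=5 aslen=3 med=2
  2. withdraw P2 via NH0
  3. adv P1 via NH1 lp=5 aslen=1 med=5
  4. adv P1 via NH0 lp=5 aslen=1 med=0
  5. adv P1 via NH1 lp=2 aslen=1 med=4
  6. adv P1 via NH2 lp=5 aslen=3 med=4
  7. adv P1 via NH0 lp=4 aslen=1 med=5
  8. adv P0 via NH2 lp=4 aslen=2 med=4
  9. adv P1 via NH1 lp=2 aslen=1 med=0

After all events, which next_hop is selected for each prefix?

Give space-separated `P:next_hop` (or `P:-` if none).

Answer: P0:NH2 P1:NH2 P2:-

Derivation:
Op 1: best P0=- P1=- P2=NH0
Op 2: best P0=- P1=- P2=-
Op 3: best P0=- P1=NH1 P2=-
Op 4: best P0=- P1=NH0 P2=-
Op 5: best P0=- P1=NH0 P2=-
Op 6: best P0=- P1=NH0 P2=-
Op 7: best P0=- P1=NH2 P2=-
Op 8: best P0=NH2 P1=NH2 P2=-
Op 9: best P0=NH2 P1=NH2 P2=-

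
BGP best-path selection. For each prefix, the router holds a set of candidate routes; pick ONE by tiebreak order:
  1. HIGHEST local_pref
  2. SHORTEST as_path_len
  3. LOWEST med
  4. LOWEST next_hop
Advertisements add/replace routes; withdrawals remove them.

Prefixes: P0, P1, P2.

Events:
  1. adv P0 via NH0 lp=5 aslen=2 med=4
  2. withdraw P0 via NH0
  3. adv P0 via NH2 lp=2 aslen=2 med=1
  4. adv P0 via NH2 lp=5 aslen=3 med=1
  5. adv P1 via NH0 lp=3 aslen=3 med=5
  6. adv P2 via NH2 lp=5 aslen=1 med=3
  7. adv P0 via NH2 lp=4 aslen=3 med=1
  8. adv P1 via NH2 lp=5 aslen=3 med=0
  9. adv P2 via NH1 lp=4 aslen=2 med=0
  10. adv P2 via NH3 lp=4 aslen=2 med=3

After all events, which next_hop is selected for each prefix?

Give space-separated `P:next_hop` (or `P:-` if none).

Answer: P0:NH2 P1:NH2 P2:NH2

Derivation:
Op 1: best P0=NH0 P1=- P2=-
Op 2: best P0=- P1=- P2=-
Op 3: best P0=NH2 P1=- P2=-
Op 4: best P0=NH2 P1=- P2=-
Op 5: best P0=NH2 P1=NH0 P2=-
Op 6: best P0=NH2 P1=NH0 P2=NH2
Op 7: best P0=NH2 P1=NH0 P2=NH2
Op 8: best P0=NH2 P1=NH2 P2=NH2
Op 9: best P0=NH2 P1=NH2 P2=NH2
Op 10: best P0=NH2 P1=NH2 P2=NH2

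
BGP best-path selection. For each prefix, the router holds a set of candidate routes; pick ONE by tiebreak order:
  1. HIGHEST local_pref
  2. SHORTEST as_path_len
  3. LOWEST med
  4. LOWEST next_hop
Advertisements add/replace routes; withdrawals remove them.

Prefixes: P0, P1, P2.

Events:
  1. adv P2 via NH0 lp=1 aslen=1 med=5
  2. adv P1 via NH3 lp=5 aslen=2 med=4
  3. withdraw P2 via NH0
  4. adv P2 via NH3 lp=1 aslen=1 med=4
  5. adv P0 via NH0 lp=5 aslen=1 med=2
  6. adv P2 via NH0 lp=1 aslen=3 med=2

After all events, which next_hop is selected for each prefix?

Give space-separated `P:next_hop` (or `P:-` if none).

Answer: P0:NH0 P1:NH3 P2:NH3

Derivation:
Op 1: best P0=- P1=- P2=NH0
Op 2: best P0=- P1=NH3 P2=NH0
Op 3: best P0=- P1=NH3 P2=-
Op 4: best P0=- P1=NH3 P2=NH3
Op 5: best P0=NH0 P1=NH3 P2=NH3
Op 6: best P0=NH0 P1=NH3 P2=NH3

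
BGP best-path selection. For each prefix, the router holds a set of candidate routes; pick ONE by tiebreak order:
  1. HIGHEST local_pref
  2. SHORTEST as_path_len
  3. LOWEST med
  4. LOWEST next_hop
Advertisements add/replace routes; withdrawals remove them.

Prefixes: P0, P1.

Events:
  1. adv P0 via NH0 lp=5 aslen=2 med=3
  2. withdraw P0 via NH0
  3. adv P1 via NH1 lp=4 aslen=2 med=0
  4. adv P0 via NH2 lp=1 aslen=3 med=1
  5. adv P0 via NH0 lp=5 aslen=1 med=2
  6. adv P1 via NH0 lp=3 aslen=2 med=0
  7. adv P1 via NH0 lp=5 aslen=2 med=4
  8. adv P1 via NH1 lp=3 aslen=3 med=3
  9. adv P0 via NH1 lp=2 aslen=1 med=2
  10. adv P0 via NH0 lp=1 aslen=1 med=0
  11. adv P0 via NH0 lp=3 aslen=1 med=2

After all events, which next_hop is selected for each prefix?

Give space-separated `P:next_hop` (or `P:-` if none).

Op 1: best P0=NH0 P1=-
Op 2: best P0=- P1=-
Op 3: best P0=- P1=NH1
Op 4: best P0=NH2 P1=NH1
Op 5: best P0=NH0 P1=NH1
Op 6: best P0=NH0 P1=NH1
Op 7: best P0=NH0 P1=NH0
Op 8: best P0=NH0 P1=NH0
Op 9: best P0=NH0 P1=NH0
Op 10: best P0=NH1 P1=NH0
Op 11: best P0=NH0 P1=NH0

Answer: P0:NH0 P1:NH0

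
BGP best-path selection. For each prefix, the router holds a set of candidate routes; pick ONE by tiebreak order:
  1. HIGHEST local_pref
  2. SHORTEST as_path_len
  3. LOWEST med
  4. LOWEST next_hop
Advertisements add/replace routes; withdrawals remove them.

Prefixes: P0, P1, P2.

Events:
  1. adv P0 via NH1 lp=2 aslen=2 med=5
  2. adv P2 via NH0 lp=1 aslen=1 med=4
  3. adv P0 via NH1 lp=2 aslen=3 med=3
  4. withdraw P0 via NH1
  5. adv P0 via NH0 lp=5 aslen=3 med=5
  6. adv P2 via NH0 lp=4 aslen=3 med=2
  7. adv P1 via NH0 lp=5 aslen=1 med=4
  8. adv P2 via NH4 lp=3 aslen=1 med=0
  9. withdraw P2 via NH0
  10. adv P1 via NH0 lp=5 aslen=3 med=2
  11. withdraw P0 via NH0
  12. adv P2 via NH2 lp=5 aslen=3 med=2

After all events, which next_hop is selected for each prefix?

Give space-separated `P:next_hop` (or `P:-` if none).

Op 1: best P0=NH1 P1=- P2=-
Op 2: best P0=NH1 P1=- P2=NH0
Op 3: best P0=NH1 P1=- P2=NH0
Op 4: best P0=- P1=- P2=NH0
Op 5: best P0=NH0 P1=- P2=NH0
Op 6: best P0=NH0 P1=- P2=NH0
Op 7: best P0=NH0 P1=NH0 P2=NH0
Op 8: best P0=NH0 P1=NH0 P2=NH0
Op 9: best P0=NH0 P1=NH0 P2=NH4
Op 10: best P0=NH0 P1=NH0 P2=NH4
Op 11: best P0=- P1=NH0 P2=NH4
Op 12: best P0=- P1=NH0 P2=NH2

Answer: P0:- P1:NH0 P2:NH2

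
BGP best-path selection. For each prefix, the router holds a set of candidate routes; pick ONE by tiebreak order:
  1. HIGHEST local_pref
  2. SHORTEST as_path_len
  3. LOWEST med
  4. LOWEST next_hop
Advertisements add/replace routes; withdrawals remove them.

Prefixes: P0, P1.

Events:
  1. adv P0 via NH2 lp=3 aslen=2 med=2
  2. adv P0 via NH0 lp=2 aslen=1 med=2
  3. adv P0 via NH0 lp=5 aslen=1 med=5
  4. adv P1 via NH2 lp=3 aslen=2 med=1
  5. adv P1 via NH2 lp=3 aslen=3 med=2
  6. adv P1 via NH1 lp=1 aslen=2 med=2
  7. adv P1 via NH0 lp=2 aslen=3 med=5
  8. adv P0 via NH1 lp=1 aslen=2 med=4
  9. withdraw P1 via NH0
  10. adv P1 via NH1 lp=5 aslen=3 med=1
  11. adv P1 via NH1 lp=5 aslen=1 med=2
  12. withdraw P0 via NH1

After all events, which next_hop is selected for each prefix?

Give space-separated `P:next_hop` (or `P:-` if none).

Answer: P0:NH0 P1:NH1

Derivation:
Op 1: best P0=NH2 P1=-
Op 2: best P0=NH2 P1=-
Op 3: best P0=NH0 P1=-
Op 4: best P0=NH0 P1=NH2
Op 5: best P0=NH0 P1=NH2
Op 6: best P0=NH0 P1=NH2
Op 7: best P0=NH0 P1=NH2
Op 8: best P0=NH0 P1=NH2
Op 9: best P0=NH0 P1=NH2
Op 10: best P0=NH0 P1=NH1
Op 11: best P0=NH0 P1=NH1
Op 12: best P0=NH0 P1=NH1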